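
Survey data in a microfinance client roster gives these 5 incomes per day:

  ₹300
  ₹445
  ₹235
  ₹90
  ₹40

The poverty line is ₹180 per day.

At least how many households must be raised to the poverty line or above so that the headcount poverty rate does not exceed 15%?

Currently q = 2 of N = 5 are below the line (H = 0.400).
A headcount ratio of at most 15% allows at most ⌊0.15 × 5⌋ = 0 poor households.
So at least 2 − 0 = 2 must be lifted.

2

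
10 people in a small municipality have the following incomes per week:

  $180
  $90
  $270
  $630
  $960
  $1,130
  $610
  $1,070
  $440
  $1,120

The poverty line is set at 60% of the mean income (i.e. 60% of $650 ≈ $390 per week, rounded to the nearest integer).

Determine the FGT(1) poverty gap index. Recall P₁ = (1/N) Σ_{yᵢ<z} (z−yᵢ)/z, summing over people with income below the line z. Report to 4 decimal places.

Below the line: $90, $180, $270 (q = 3 of N = 10).
Shortfall ratios: (390−90)/390 = 0.7692; (390−180)/390 = 0.5385; (390−270)/390 = 0.3077.
Σ = 1.615385. Dividing by the full population N = 10 gives P₁ = 0.1615.

0.1615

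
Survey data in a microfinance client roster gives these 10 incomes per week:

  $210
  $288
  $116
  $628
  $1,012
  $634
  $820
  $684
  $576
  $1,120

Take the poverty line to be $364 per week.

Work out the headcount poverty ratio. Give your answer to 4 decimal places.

3 of the 10 families have income below $364.
H = 3/10 = 0.3000.

0.3000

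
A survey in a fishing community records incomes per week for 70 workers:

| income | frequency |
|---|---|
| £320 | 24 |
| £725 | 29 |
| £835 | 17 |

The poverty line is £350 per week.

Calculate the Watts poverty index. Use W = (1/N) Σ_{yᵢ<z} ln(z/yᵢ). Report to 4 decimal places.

0.0307

Poor units: 24×£320 (q = 24 of N = 70).
Log gaps: ln(350/320) = 0.0896 (×24).
W = 2.150692 / 70 = 0.0307.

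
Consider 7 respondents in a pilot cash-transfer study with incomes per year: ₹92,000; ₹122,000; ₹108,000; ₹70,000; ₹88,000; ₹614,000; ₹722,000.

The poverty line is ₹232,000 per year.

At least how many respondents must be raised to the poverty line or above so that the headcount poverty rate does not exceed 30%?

5 of the 7 respondents are poor, so H = 5/7 = 0.714.
A headcount ratio of at most 30% allows at most ⌊0.30 × 7⌋ = 2 poor respondents.
So at least 5 − 2 = 3 must be lifted.

3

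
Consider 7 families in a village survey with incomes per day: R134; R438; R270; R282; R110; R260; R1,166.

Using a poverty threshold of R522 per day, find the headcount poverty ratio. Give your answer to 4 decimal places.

6 of the 7 families have income below R522.
H = 6/7 = 0.8571.

0.8571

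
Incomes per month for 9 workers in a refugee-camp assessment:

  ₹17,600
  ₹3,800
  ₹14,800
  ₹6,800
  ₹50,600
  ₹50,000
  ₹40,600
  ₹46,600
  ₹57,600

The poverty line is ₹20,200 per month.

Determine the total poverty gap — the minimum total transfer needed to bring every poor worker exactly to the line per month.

₹37,800

Incomes under z: ₹3,800, ₹6,800, ₹14,800, ₹17,600 (q = 4 of N = 9).
Individual gaps: 20200−3800 = 16400; 20200−6800 = 13400; 20200−14800 = 5400; 20200−17600 = 2600.
Aggregate gap = ₹37,800.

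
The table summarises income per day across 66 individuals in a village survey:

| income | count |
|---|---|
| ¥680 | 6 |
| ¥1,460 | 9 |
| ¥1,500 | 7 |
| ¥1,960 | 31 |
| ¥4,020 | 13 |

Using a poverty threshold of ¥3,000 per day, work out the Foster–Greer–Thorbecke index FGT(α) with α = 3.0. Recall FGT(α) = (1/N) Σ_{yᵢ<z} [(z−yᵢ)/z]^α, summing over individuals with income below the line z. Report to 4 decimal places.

Below the line: 6×¥680, 9×¥1,460, 7×¥1,500, 31×¥1,960 (q = 53 of N = 66).
Relative gaps: (3000−680)/3000 = 0.7733 (×6); (3000−1460)/3000 = 0.5133 (×9); (3000−1500)/3000 = 0.5000 (×7); (3000−1960)/3000 = 0.3467 (×31).
Raised to α = 3.0: 0.46249 (×6); 0.13527 (×9); 0.12500 (×7); 0.04166 (×31).
Sum = 6.158858; FGT(3.0) = 6.158858 / 66 = 0.0933.

0.0933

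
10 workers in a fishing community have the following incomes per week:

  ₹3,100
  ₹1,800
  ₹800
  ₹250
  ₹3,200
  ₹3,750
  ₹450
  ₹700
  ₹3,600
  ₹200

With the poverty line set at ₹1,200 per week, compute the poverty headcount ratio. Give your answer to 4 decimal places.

0.5000

5 of the 10 workers have income below ₹1,200.
H = 5/10 = 0.5000.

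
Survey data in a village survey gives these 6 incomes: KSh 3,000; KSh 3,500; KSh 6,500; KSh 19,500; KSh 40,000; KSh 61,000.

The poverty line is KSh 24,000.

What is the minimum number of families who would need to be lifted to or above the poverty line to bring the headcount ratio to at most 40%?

2

4 of the 6 families are poor, so H = 4/6 = 0.667.
A headcount ratio of at most 40% allows at most ⌊0.40 × 6⌋ = 2 poor families.
So at least 4 − 2 = 2 must be lifted.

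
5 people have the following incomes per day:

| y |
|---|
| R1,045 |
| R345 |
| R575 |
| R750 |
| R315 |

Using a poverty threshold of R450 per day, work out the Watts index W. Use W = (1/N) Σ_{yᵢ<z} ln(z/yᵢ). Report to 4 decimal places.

Poor units: R315, R345 (q = 2 of N = 5).
Log gaps: ln(450/315) = 0.3567; ln(450/345) = 0.2657.
W = 0.622378 / 5 = 0.1245.

0.1245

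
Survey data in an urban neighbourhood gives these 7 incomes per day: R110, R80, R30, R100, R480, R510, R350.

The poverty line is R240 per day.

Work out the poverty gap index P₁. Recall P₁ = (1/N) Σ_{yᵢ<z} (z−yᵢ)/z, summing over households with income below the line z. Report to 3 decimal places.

0.381

Below the line: R30, R80, R100, R110 (q = 4 of N = 7).
Normalized shortfalls: (240−30)/240 = 0.8750; (240−80)/240 = 0.6667; (240−100)/240 = 0.5833; (240−110)/240 = 0.5417.
Σ = 2.666667. Dividing by the full population N = 7 gives P₁ = 0.381.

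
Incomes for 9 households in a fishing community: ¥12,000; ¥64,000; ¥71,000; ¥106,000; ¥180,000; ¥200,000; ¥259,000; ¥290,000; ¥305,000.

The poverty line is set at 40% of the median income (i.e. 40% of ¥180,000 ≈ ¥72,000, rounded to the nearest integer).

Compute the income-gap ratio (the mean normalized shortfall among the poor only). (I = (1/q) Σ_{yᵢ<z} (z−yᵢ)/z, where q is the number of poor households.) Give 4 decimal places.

0.3194

Below the line: ¥12,000, ¥64,000, ¥71,000 (q = 3 of N = 9).
Shortfall ratios (z−y)/z: 0.8333, 0.1111, 0.0139; sum = 0.958333.
The income-gap ratio divides by q (the poor only): 0.958333 / 3 = 0.3194.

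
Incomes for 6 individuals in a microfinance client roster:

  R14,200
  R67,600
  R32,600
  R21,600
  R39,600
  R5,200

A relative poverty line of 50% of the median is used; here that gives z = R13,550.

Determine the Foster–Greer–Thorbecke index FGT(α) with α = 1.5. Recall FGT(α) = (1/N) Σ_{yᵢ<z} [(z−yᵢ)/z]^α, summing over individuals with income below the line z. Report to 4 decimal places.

Below the line: R5,200 (q = 1 of N = 6).
Shortfall ratios: (13550−5200)/13550 = 0.6162.
Raised to α = 1.5: 0.48375.
Sum = 0.483750; FGT(1.5) = 0.483750 / 6 = 0.0806.

0.0806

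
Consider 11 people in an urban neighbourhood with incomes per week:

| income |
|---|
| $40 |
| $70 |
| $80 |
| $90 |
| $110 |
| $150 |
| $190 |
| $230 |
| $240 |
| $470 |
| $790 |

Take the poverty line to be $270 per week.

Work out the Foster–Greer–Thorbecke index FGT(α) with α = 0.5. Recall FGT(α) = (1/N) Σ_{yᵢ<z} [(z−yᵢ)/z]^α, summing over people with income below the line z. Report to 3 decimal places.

Below z: $40, $70, $80, $90, $110, $150, $190, $230, $240 (q = 9 of N = 11).
Shortfall ratios: (270−40)/270 = 0.8519; (270−70)/270 = 0.7407; (270−80)/270 = 0.7037; (270−90)/270 = 0.6667; (270−110)/270 = 0.5926; (270−150)/270 = 0.4444; (270−190)/270 = 0.2963; (270−230)/270 = 0.1481; (270−240)/270 = 0.1111.
Raised to α = 0.5: 0.92296; 0.86066; 0.83887; 0.81650; 0.76980; 0.66667; 0.54433; 0.38490; 0.33333.
Sum = 6.138020; FGT(0.5) = 6.138020 / 11 = 0.558.

0.558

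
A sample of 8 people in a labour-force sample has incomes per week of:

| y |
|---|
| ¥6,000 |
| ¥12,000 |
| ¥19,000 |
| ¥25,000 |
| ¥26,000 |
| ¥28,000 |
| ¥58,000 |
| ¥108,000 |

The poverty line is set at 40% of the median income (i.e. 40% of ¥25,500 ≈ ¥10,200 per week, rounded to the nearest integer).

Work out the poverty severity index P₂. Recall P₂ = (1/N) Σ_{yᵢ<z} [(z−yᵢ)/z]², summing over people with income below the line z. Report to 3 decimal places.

0.021

Poor units: ¥6,000 (q = 1 of N = 8).
Shortfall ratios: (10200−6000)/10200 = 0.4118.
Squared: 0.1696.
Sum = 0.169550; P₂ = 0.169550 / 8 = 0.021.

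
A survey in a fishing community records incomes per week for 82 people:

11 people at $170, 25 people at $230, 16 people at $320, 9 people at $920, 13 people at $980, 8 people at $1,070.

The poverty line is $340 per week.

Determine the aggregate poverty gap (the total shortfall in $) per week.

Incomes under z: 11×$170, 25×$230, 16×$320 (q = 52 of N = 82).
Individual gaps: 11×(340−170) = 1870; 25×(340−230) = 2750; 16×(340−320) = 320.
Aggregate gap = $4,940.

$4,940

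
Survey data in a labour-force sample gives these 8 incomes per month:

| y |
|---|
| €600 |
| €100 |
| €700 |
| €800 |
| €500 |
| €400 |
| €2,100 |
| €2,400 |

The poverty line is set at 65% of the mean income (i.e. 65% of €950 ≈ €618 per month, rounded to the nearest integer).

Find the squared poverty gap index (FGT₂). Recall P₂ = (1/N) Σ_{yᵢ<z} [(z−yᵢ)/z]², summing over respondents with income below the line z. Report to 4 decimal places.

Below z: €100, €400, €500, €600 (q = 4 of N = 8).
Relative gaps: (618−100)/618 = 0.8382; (618−400)/618 = 0.3528; (618−500)/618 = 0.1909; (618−600)/618 = 0.0291.
Squared: 0.7026; 0.1244; 0.0365; 0.0008.
Sum = 0.864298; P₂ = 0.864298 / 8 = 0.1080.

0.1080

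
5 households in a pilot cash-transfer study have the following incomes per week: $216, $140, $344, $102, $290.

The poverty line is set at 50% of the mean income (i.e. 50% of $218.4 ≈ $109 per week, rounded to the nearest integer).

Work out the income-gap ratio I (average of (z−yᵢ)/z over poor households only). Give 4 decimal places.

0.0642

Below z: $102 (q = 1 of N = 5).
Relative gaps: 0.0642; sum = 0.064220.
I averages over the q = 1 poor units only: 0.064220 / 1 = 0.0642.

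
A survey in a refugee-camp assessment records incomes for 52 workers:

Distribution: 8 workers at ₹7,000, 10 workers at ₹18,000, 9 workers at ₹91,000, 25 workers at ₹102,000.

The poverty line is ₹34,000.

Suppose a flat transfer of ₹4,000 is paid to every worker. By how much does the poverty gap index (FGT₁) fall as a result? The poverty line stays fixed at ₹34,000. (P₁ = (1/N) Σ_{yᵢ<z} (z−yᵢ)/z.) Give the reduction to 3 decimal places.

0.041

Before: below the line — 8×₹7,000, 10×₹18,000; poverty gap index (FGT₁) = 0.21267.
After the ₹4,000 transfer: below the line — 8×₹11,000, 10×₹22,000; poverty gap index (FGT₁) = 0.17195.
Reduction = 0.21267 − 0.17195 = 0.041.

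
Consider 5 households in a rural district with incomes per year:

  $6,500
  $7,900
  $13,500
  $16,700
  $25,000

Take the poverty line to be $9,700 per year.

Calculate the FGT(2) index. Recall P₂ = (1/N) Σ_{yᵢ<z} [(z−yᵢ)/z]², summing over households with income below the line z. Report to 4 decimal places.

0.0287

Below the line: $6,500, $7,900 (q = 2 of N = 5).
Shortfall ratios: (9700−6500)/9700 = 0.3299; (9700−7900)/9700 = 0.1856.
Squared: 0.1088; 0.0344.
Sum = 0.143267; P₂ = 0.143267 / 5 = 0.0287.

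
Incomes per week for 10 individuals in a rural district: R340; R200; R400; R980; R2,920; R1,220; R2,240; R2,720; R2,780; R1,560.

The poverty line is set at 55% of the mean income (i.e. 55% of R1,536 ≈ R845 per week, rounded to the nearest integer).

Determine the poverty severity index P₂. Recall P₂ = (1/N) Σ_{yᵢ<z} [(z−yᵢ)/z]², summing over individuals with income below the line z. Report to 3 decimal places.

0.122

Poor units: R200, R340, R400 (q = 3 of N = 10).
Relative gaps: (845−200)/845 = 0.7633; (845−340)/845 = 0.5976; (845−400)/845 = 0.5266.
Squared: 0.5826; 0.3572; 0.2773.
Sum = 1.217149; P₂ = 1.217149 / 10 = 0.122.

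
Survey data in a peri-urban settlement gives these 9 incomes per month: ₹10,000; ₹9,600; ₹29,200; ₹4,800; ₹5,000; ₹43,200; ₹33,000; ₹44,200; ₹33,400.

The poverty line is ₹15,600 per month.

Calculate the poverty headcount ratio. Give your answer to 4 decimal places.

0.4444

4 of the 9 people have income below ₹15,600.
H = 4/9 = 0.4444.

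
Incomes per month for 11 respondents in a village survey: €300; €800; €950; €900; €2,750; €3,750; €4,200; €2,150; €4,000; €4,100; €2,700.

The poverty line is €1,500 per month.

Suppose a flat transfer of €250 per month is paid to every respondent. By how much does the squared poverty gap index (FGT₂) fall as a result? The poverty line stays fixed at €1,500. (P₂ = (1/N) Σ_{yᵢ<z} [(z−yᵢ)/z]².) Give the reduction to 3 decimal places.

0.052

Before: below the line — €300, €800, €900, €950; squared poverty gap index (FGT₂) = 0.10475.
After the €250 transfer: below the line — €550, €1,050, €1,150, €1,200; squared poverty gap index (FGT₂) = 0.05323.
Reduction = 0.10475 − 0.05323 = 0.052.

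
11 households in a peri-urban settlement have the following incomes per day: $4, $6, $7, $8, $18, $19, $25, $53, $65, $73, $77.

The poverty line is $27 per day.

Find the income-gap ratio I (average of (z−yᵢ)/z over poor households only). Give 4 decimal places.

0.5397

Below the line: $4, $6, $7, $8, $18, $19, $25 (q = 7 of N = 11).
Shortfall ratios (z−y)/z: 0.8519, 0.7778, 0.7407, 0.7037, 0.3333, 0.2963, 0.0741; sum = 3.777778.
The income-gap ratio divides by q (the poor only): 3.777778 / 7 = 0.5397.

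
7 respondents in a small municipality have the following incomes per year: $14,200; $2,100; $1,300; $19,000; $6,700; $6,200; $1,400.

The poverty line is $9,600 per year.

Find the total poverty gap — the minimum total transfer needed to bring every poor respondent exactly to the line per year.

Incomes under z: $1,300, $1,400, $2,100, $6,200, $6,700 (q = 5 of N = 7).
Individual gaps: 9600−1300 = 8300; 9600−1400 = 8200; 9600−2100 = 7500; 9600−6200 = 3400; 9600−6700 = 2900.
Aggregate gap = $30,300.

$30,300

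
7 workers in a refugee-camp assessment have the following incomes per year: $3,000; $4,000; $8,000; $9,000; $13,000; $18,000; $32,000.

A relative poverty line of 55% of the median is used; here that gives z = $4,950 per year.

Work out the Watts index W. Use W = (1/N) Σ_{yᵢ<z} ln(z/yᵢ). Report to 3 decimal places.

Incomes under z: $3,000, $4,000 (q = 2 of N = 7).
ln(z/y) terms: ln(4950/3000) = 0.5008; ln(4950/4000) = 0.2131.
W = 0.713869 / 7 = 0.102.

0.102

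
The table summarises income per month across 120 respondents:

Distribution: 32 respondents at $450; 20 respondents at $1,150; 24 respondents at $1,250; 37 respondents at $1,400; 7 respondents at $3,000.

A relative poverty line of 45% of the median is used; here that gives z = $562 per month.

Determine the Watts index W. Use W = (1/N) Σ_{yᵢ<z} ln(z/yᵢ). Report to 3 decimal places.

0.059

Incomes under z: 32×$450 (q = 32 of N = 120).
Log gaps: ln(562/450) = 0.2223 (×32).
W = 7.112137 / 120 = 0.059.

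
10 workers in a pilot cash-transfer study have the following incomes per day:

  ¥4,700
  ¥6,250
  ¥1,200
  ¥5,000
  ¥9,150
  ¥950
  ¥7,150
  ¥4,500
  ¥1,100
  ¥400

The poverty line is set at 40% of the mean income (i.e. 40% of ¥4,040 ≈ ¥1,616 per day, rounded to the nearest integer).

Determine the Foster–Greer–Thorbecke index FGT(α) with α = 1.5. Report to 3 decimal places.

Below the line: ¥400, ¥950, ¥1,100, ¥1,200 (q = 4 of N = 10).
Relative gaps: (1616−400)/1616 = 0.7525; (1616−950)/1616 = 0.4121; (1616−1100)/1616 = 0.3193; (1616−1200)/1616 = 0.2574.
Raised to α = 1.5: 0.65274; 0.26458; 0.18043; 0.13061.
Sum = 1.228354; FGT(1.5) = 1.228354 / 10 = 0.123.

0.123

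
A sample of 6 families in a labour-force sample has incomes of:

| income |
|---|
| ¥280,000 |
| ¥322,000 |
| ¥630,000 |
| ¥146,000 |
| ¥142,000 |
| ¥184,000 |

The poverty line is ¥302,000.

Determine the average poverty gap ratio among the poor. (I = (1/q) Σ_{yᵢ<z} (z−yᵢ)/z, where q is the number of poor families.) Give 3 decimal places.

0.377

Below z: ¥142,000, ¥146,000, ¥184,000, ¥280,000 (q = 4 of N = 6).
Shortfall ratios (z−y)/z: 0.5298, 0.5166, 0.3907, 0.0728; sum = 1.509934.
I averages over the q = 4 poor units only: 1.509934 / 4 = 0.377.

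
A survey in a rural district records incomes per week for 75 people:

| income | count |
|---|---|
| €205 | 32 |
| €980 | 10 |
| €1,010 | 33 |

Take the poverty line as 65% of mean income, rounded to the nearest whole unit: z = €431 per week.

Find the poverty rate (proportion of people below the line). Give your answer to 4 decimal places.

32 of the 75 people have income below €431.
H = 32/75 = 0.4267.

0.4267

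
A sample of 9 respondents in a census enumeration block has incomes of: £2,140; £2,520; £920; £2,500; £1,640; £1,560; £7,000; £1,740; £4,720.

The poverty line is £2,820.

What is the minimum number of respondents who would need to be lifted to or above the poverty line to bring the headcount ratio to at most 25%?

5

7 of the 9 respondents are poor, so H = 7/9 = 0.778.
A headcount ratio of at most 25% allows at most ⌊0.25 × 9⌋ = 2 poor respondents.
So at least 7 − 2 = 5 must be lifted.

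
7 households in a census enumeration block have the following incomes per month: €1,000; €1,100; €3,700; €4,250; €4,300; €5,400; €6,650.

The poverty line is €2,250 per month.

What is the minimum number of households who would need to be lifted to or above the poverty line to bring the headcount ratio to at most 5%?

2

Currently q = 2 of N = 7 are below the line (H = 0.286).
A headcount ratio of at most 5% allows at most ⌊0.05 × 7⌋ = 0 poor households.
So at least 2 − 0 = 2 must be lifted.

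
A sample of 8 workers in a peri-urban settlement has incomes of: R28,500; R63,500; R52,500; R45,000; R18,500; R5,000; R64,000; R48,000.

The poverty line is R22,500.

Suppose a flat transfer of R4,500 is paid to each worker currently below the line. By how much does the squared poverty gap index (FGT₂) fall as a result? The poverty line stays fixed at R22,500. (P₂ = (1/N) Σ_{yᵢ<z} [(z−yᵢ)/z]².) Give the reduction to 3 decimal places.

0.038

Before: below the line — R5,000, R18,500; squared poverty gap index (FGT₂) = 0.07957.
After the R4,500 transfer: below the line — R9,500; squared poverty gap index (FGT₂) = 0.04173.
Reduction = 0.07957 − 0.04173 = 0.038.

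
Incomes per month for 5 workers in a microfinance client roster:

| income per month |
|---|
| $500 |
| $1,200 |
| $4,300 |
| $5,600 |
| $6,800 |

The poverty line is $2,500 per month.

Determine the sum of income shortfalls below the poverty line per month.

$3,300

Below z: $500, $1,200 (q = 2 of N = 5).
Individual gaps: 2500−500 = 2000; 2500−1200 = 1300.
Aggregate gap = $3,300.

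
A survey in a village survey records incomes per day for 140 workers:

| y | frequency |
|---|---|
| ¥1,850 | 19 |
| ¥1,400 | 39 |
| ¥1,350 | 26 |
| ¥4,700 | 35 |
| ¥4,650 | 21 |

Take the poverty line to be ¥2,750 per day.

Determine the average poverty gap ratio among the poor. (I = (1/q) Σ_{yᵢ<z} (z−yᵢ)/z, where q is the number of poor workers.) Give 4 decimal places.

0.4595

Below z: 26×¥1,350, 39×¥1,400, 19×¥1,850 (q = 84 of N = 140).
Shortfall ratios (z−y)/z: 0.5091 (×26), 0.4909 (×39), 0.3273 (×19); sum = 38.600000.
The income-gap ratio divides by q (the poor only): 38.600000 / 84 = 0.4595.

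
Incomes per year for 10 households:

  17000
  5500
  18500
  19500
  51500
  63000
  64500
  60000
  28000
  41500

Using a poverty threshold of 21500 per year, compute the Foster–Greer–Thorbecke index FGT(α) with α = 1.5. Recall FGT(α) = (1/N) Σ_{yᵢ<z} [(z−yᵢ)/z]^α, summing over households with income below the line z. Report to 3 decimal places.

Incomes under z: 5500, 17000, 18500, 19500 (q = 4 of N = 10).
Relative gaps: (21500−5500)/21500 = 0.7442; (21500−17000)/21500 = 0.2093; (21500−18500)/21500 = 0.1395; (21500−19500)/21500 = 0.0930.
Raised to α = 1.5: 0.64198; 0.09575; 0.05212; 0.02837.
Sum = 0.818230; FGT(1.5) = 0.818230 / 10 = 0.082.

0.082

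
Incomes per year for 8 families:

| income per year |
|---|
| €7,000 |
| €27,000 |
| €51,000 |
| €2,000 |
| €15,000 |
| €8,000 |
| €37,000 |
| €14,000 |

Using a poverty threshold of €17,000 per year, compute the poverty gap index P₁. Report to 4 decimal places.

0.2868

Poor units: €2,000, €7,000, €8,000, €14,000, €15,000 (q = 5 of N = 8).
Shortfall ratios: (17000−2000)/17000 = 0.8824; (17000−7000)/17000 = 0.5882; (17000−8000)/17000 = 0.5294; (17000−14000)/17000 = 0.1765; (17000−15000)/17000 = 0.1176.
Sum of shortfalls = 2.294118; P₁ averages over all N: 2.294118 / 8 = 0.2868.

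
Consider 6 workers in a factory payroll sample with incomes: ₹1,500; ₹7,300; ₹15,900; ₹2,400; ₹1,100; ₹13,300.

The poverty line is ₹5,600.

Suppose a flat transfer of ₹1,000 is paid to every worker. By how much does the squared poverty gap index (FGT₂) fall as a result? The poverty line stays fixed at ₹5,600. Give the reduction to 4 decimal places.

0.1095

Before: below the line — ₹1,100, ₹1,500, ₹2,400; squared poverty gap index (FGT₂) = 0.251382.
After the ₹1,000 transfer: below the line — ₹2,100, ₹2,500, ₹3,400; squared poverty gap index (FGT₂) = 0.141901.
Reduction = 0.251382 − 0.141901 = 0.1095.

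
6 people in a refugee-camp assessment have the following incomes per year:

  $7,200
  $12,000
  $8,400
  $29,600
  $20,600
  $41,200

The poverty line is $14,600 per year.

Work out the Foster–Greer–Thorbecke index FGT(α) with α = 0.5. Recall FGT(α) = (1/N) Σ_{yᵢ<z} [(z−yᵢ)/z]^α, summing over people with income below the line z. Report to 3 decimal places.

Below the line: $7,200, $8,400, $12,000 (q = 3 of N = 6).
Gap ratios (z−y)/z: (14600−7200)/14600 = 0.5068; (14600−8400)/14600 = 0.4247; (14600−12000)/14600 = 0.1781.
Raised to α = 0.5: 0.71193; 0.65166; 0.42200.
Sum = 1.785589; FGT(0.5) = 1.785589 / 6 = 0.298.

0.298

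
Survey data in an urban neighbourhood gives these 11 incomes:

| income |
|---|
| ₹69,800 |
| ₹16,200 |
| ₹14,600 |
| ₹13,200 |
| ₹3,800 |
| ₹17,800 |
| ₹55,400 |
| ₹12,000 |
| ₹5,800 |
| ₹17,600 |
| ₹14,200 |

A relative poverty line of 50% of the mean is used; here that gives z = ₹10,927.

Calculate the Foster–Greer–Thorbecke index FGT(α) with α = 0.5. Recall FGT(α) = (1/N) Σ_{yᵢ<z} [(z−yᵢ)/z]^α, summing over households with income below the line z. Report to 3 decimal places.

0.136

Below z: ₹3,800, ₹5,800 (q = 2 of N = 11).
Gap ratios (z−y)/z: (10927−3800)/10927 = 0.6522; (10927−5800)/10927 = 0.4692.
Raised to α = 0.5: 0.80761; 0.68499.
Sum = 1.492597; FGT(0.5) = 1.492597 / 11 = 0.136.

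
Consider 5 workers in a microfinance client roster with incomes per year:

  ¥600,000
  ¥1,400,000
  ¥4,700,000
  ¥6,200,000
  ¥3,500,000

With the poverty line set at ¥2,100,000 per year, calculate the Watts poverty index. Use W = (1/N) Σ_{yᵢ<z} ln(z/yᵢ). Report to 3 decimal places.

Poor units: ¥600,000, ¥1,400,000 (q = 2 of N = 5).
Log shortfalls: ln(2100000/600000) = 1.2528; ln(2100000/1400000) = 0.4055.
W = 1.658228 / 5 = 0.332.

0.332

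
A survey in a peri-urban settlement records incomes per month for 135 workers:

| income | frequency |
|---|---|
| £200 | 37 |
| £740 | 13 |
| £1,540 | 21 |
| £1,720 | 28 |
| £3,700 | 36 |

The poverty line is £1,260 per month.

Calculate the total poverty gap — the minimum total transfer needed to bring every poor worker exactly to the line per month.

Below the line: 37×£200, 13×£740 (q = 50 of N = 135).
Individual gaps: 37×(1260−200) = 39220; 13×(1260−740) = 6760.
Aggregate gap = £45,980.

£45,980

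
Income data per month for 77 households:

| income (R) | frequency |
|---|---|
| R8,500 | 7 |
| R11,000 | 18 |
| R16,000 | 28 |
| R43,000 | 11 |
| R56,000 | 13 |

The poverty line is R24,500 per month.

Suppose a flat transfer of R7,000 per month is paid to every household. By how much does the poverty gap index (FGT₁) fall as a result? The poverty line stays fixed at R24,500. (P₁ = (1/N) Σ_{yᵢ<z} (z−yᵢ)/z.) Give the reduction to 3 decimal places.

Before: below the line — 7×R8,500, 18×R11,000, 28×R16,000; poverty gap index (FGT₁) = 0.31434.
After the R7,000 transfer: below the line — 7×R15,500, 18×R18,000, 28×R23,000; poverty gap index (FGT₁) = 0.11768.
Reduction = 0.31434 − 0.11768 = 0.197.

0.197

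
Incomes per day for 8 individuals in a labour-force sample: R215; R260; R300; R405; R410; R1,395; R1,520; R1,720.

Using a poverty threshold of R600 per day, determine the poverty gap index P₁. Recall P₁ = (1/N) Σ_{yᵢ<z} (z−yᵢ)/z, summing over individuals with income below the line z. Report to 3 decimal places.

Below z: R215, R260, R300, R405, R410 (q = 5 of N = 8).
Normalized shortfalls: (600−215)/600 = 0.6417; (600−260)/600 = 0.5667; (600−300)/600 = 0.5000; (600−405)/600 = 0.3250; (600−410)/600 = 0.3167.
Sum of shortfalls = 2.350000; P₁ averages over all N: 2.350000 / 8 = 0.294.

0.294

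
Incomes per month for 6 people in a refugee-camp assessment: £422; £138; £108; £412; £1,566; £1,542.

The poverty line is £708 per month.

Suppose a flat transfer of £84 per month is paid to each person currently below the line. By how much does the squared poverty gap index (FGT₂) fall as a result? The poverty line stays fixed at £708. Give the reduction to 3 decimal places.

Before: below the line — £108, £138, £412, £422; squared poverty gap index (FGT₂) = 0.28405.
After the £84 transfer: below the line — £192, £222, £496, £506; squared poverty gap index (FGT₂) = 0.19557.
Reduction = 0.28405 − 0.19557 = 0.088.

0.088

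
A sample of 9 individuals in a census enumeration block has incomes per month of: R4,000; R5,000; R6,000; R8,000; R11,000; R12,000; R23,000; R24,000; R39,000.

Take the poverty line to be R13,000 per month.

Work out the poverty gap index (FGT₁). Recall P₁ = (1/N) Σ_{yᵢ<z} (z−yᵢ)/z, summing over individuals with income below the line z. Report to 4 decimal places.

Below z: R4,000, R5,000, R6,000, R8,000, R11,000, R12,000 (q = 6 of N = 9).
Gap ratios (z−y)/z: (13000−4000)/13000 = 0.6923; (13000−5000)/13000 = 0.6154; (13000−6000)/13000 = 0.5385; (13000−8000)/13000 = 0.3846; (13000−11000)/13000 = 0.1538; (13000−12000)/13000 = 0.0769.
Σ = 2.461538. Dividing by the full population N = 9 gives P₁ = 0.2735.

0.2735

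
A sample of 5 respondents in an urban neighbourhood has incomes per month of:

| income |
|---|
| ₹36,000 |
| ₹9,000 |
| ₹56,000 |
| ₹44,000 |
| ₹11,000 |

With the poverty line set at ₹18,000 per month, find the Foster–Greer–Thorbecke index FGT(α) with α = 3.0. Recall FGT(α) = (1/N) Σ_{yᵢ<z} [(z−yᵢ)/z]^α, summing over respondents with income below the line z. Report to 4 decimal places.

Below z: ₹9,000, ₹11,000 (q = 2 of N = 5).
Relative gaps: (18000−9000)/18000 = 0.5000; (18000−11000)/18000 = 0.3889.
Raised to α = 3.0: 0.12500; 0.05881.
Sum = 0.183813; FGT(3.0) = 0.183813 / 5 = 0.0368.

0.0368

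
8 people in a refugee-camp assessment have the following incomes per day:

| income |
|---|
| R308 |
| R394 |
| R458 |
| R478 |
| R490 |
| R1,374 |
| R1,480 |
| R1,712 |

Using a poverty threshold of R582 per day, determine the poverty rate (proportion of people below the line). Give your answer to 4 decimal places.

0.6250

5 of the 8 people have income below R582.
H = 5/8 = 0.6250.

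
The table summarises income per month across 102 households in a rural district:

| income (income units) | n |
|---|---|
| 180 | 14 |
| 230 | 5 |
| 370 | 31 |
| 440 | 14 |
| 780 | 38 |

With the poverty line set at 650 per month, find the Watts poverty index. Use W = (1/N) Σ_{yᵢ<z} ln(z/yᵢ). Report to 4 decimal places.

Below the line: 14×180, 5×230, 31×370, 14×440 (q = 64 of N = 102).
Log shortfalls: ln(650/180) = 1.2840 (×14); ln(650/230) = 1.0389 (×5); ln(650/370) = 0.5635 (×31); ln(650/440) = 0.3902 (×14).
W = 46.100999 / 102 = 0.4520.

0.4520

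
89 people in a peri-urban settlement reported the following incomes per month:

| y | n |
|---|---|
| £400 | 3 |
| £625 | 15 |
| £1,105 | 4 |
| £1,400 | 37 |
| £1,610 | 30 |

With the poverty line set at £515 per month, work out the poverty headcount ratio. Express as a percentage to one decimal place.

3 of the 89 people have income below £515.
H = 3/89 = 3.4%.

3.4%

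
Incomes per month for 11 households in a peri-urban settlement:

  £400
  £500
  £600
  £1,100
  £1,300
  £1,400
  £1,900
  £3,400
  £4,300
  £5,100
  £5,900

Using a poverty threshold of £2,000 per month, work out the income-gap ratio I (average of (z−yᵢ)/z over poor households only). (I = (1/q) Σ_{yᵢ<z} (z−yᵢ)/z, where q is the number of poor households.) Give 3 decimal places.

0.486

Poor units: £400, £500, £600, £1,100, £1,300, £1,400, £1,900 (q = 7 of N = 11).
Shortfall ratios (z−y)/z: 0.8000, 0.7500, 0.7000, 0.4500, 0.3500, 0.3000, 0.0500; sum = 3.400000.
The income-gap ratio divides by q (the poor only): 3.400000 / 7 = 0.486.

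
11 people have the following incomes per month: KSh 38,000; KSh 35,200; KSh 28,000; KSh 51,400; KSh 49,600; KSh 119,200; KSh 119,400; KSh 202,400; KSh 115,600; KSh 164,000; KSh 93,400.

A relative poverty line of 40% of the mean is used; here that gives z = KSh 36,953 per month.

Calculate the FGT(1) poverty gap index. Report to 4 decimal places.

Below the line: KSh 28,000, KSh 35,200 (q = 2 of N = 11).
Shortfall ratios: (36953−28000)/36953 = 0.2423; (36953−35200)/36953 = 0.0474.
Σ = 0.289719. Dividing by the full population N = 11 gives P₁ = 0.0263.

0.0263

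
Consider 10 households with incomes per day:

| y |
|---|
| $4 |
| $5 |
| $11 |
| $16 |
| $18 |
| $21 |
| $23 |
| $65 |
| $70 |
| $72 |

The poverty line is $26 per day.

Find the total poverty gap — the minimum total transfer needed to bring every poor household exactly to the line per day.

$84

Below the line: $4, $5, $11, $16, $18, $21, $23 (q = 7 of N = 10).
Individual gaps: 26−4 = 22; 26−5 = 21; 26−11 = 15; 26−16 = 10; 26−18 = 8; 26−21 = 5; 26−23 = 3.
Aggregate gap = $84.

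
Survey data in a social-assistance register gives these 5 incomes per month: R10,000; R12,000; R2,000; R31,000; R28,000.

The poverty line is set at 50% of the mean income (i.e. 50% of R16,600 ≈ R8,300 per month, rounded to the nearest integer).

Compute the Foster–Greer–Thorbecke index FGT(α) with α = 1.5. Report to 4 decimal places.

0.1323

Incomes under z: R2,000 (q = 1 of N = 5).
Normalized shortfalls: (8300−2000)/8300 = 0.7590.
Raised to α = 1.5: 0.66129.
Sum = 0.661293; FGT(1.5) = 0.661293 / 5 = 0.1323.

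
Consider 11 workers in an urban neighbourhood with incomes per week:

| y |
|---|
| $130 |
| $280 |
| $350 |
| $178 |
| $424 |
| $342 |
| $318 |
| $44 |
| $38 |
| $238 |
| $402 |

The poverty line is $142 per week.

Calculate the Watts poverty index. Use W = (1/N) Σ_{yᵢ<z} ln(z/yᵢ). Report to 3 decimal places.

0.234

Below z: $38, $44, $130 (q = 3 of N = 11).
Log shortfalls: ln(142/38) = 1.3182; ln(142/44) = 1.1716; ln(142/130) = 0.0883.
W = 2.578171 / 11 = 0.234.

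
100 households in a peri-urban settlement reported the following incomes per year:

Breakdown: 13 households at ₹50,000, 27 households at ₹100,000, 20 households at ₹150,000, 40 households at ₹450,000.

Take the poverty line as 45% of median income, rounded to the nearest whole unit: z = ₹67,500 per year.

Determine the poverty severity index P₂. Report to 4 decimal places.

Incomes under z: 13×₹50,000 (q = 13 of N = 100).
Normalized shortfalls: (67500−50000)/67500 = 0.2593 (×13).
Squared: 0.0672 (×13).
Sum = 0.873800; P₂ = 0.873800 / 100 = 0.0087.

0.0087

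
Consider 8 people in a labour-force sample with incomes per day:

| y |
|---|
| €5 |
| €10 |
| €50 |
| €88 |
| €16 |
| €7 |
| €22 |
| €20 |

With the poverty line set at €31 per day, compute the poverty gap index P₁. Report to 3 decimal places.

0.427

Poor units: €5, €7, €10, €16, €20, €22 (q = 6 of N = 8).
Gap ratios (z−y)/z: (31−5)/31 = 0.8387; (31−7)/31 = 0.7742; (31−10)/31 = 0.6774; (31−16)/31 = 0.4839; (31−20)/31 = 0.3548; (31−22)/31 = 0.2903.
Σ = 3.419355. Dividing by the full population N = 8 gives P₁ = 0.427.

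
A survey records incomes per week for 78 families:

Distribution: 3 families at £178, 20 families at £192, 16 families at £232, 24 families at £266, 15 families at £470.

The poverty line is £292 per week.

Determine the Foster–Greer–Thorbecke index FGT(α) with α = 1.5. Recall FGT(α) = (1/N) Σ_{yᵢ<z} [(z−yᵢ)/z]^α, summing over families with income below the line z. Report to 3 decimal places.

0.088

Below z: 3×£178, 20×£192, 16×£232, 24×£266 (q = 63 of N = 78).
Gap ratios (z−y)/z: (292−178)/292 = 0.3904 (×3); (292−192)/292 = 0.3425 (×20); (292−232)/292 = 0.2055 (×16); (292−266)/292 = 0.0890 (×24).
Raised to α = 1.5: 0.24394 (×3); 0.20041 (×20); 0.09314 (×16); 0.02657 (×24).
Sum = 6.868046; FGT(1.5) = 6.868046 / 78 = 0.088.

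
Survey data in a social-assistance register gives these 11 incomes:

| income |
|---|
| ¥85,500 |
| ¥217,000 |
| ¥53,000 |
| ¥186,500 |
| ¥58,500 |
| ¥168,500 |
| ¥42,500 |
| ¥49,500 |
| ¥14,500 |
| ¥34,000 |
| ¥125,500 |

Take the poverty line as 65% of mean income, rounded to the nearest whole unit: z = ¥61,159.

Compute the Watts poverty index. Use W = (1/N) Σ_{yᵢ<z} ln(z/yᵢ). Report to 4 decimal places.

0.2536

Poor units: ¥14,500, ¥34,000, ¥42,500, ¥49,500, ¥53,000, ¥58,500 (q = 6 of N = 11).
Log gaps: ln(61159/14500) = 1.4393; ln(61159/34000) = 0.5871; ln(61159/42500) = 0.3640; ln(61159/49500) = 0.2115; ln(61159/53000) = 0.1432; ln(61159/58500) = 0.0445.
W = 2.789558 / 11 = 0.2536.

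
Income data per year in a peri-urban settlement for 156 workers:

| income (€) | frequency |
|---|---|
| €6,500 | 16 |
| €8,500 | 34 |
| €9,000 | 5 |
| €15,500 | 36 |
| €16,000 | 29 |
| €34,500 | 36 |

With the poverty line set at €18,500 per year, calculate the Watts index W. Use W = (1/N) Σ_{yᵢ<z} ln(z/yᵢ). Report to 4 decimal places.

Incomes under z: 16×€6,500, 34×€8,500, 5×€9,000, 36×€15,500, 29×€16,000 (q = 120 of N = 156).
Log gaps: ln(18500/6500) = 1.0460 (×16); ln(18500/8500) = 0.7777 (×34); ln(18500/9000) = 0.7205 (×5); ln(18500/15500) = 0.1769 (×36); ln(18500/16000) = 0.1452 (×29).
W = 57.359967 / 156 = 0.3677.

0.3677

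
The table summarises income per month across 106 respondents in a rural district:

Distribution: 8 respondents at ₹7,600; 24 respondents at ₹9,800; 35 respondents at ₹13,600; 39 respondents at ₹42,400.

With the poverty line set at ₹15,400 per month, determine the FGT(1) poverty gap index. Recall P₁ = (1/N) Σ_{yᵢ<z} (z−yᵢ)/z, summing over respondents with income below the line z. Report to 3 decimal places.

Poor units: 8×₹7,600, 24×₹9,800, 35×₹13,600 (q = 67 of N = 106).
Normalized shortfalls: (15400−7600)/15400 = 0.5065 (×8); (15400−9800)/15400 = 0.3636 (×24); (15400−13600)/15400 = 0.1169 (×35).
Sum of shortfalls = 16.870130; P₁ averages over all N: 16.870130 / 106 = 0.159.

0.159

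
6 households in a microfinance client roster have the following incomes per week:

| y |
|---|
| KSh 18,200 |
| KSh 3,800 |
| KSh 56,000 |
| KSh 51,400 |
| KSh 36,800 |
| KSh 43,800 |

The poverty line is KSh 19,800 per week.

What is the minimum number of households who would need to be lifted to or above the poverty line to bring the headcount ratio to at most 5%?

2

Currently q = 2 of N = 6 are below the line (H = 0.333).
A headcount ratio of at most 5% allows at most ⌊0.05 × 6⌋ = 0 poor households.
So at least 2 − 0 = 2 must be lifted.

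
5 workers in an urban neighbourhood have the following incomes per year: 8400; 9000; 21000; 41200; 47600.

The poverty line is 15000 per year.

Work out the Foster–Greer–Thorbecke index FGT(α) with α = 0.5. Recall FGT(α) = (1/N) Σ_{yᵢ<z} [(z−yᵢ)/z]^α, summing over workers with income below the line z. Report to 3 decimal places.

0.259

Incomes under z: 8400, 9000 (q = 2 of N = 5).
Relative gaps: (15000−8400)/15000 = 0.4400; (15000−9000)/15000 = 0.4000.
Raised to α = 0.5: 0.66332; 0.63246.
Sum = 1.295780; FGT(0.5) = 1.295780 / 5 = 0.259.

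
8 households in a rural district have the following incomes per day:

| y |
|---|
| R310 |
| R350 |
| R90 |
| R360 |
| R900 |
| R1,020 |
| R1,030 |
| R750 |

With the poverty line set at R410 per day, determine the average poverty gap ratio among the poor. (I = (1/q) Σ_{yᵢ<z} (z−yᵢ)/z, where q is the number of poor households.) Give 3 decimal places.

Below the line: R90, R310, R350, R360 (q = 4 of N = 8).
Shortfall ratios (z−y)/z: 0.7805, 0.2439, 0.1463, 0.1220; sum = 1.292683.
The income-gap ratio divides by q (the poor only): 1.292683 / 4 = 0.323.

0.323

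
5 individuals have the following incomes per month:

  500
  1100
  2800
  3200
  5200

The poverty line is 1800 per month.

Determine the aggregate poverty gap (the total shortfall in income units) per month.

2000

Below z: 500, 1100 (q = 2 of N = 5).
Individual gaps: 1800−500 = 1300; 1800−1100 = 700.
Aggregate gap = 2000.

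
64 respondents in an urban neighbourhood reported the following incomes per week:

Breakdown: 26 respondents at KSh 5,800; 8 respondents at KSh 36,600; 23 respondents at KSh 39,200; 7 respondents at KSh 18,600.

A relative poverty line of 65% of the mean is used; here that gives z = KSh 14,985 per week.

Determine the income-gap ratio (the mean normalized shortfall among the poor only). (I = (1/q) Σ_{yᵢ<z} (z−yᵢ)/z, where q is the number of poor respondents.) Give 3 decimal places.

Incomes under z: 26×KSh 5,800 (q = 26 of N = 64).
Relative gaps: 0.6129 (×26); sum = 15.936603.
I averages over the q = 26 poor units only: 15.936603 / 26 = 0.613.

0.613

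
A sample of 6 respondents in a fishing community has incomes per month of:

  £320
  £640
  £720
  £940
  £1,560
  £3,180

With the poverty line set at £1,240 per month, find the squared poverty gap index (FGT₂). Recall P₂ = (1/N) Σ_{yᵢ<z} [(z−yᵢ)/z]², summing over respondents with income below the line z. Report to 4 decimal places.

Incomes under z: £320, £640, £720, £940 (q = 4 of N = 6).
Relative gaps: (1240−320)/1240 = 0.7419; (1240−640)/1240 = 0.4839; (1240−720)/1240 = 0.4194; (1240−940)/1240 = 0.2419.
Squared: 0.5505; 0.2341; 0.1759; 0.0585.
Sum = 1.018991; P₂ = 1.018991 / 6 = 0.1698.

0.1698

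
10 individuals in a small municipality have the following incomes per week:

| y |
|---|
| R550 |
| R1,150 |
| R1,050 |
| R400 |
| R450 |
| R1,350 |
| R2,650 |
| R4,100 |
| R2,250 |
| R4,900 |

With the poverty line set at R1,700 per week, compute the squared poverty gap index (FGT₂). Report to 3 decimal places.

Incomes under z: R400, R450, R550, R1,050, R1,150, R1,350 (q = 6 of N = 10).
Shortfall ratios: (1700−400)/1700 = 0.7647; (1700−450)/1700 = 0.7353; (1700−550)/1700 = 0.6765; (1700−1050)/1700 = 0.3824; (1700−1150)/1700 = 0.3235; (1700−1350)/1700 = 0.2059.
Squared: 0.5848; 0.5407; 0.4576; 0.1462; 0.1047; 0.0424.
Sum = 1.876298; P₂ = 1.876298 / 10 = 0.188.

0.188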